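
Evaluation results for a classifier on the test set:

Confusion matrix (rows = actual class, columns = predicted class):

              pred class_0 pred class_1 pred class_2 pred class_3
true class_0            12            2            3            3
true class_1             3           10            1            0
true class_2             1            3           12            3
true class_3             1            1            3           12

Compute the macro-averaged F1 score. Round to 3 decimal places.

0.658

Per-class F1 score (2·TP/(2·TP+FP+FN)):
  class_0: TP=12, FP=3+1+1=5, FN=2+3+3=8 → 24/37 = 0.6486
  class_1: TP=10, FP=2+3+1=6, FN=3+1+0=4 → 20/30 = 0.6667
  class_2: TP=12, FP=3+1+3=7, FN=1+3+3=7 → 24/38 = 0.6316
  class_3: TP=12, FP=3+0+3=6, FN=1+1+3=5 → 24/35 = 0.6857
Macro-F1 score = mean = (0.6486 + 0.6667 + 0.6316 + 0.6857) / 4 = 0.658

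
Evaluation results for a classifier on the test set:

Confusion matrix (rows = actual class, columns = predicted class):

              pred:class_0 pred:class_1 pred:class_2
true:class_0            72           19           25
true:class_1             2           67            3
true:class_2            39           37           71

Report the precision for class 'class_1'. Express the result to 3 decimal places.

0.545

Treat 'class_1' as positive and all other classes as negative.
precision = TP/(TP+FP).
class_1: TP=67, FP=19+37=56 → 67/123 = 0.5447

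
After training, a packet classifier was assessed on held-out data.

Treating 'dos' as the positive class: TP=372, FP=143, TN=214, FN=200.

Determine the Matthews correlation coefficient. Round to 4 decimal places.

MCC = (TP·TN − FP·FN) / √((TP+FP)(TP+FN)(TN+FP)(TN+FN))
Numerator = 372·214 − 143·200 = 51008
Denominator = √(515·572·357·414) = √43538334840 = 208658.4167
MCC = 51008 / 208658.4167 = 0.2445

0.2445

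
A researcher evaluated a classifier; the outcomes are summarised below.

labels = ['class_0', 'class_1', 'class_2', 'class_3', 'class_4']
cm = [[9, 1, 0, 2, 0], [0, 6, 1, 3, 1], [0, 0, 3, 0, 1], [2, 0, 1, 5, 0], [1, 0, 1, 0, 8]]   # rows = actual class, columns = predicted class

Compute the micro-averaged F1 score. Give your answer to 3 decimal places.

Micro-averaging pools counts across classes: ΣTP=31, ΣFP=14, ΣFN=14.
Micro-F1 score = 2·TP/(2·TP+FP+FN) on pooled counts = 0.689 (equals overall accuracy in single-label multiclass).

0.689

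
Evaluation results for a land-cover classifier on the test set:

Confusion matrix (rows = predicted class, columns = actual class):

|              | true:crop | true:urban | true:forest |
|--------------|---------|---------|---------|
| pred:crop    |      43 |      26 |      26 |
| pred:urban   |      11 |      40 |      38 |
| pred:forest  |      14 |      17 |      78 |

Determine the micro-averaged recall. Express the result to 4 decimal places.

0.5495

Micro-averaging pools counts across classes: ΣTP=161, ΣFP=132, ΣFN=132.
Micro-recall = TP/(TP+FN) on pooled counts = 0.5495 (equals overall accuracy in single-label multiclass).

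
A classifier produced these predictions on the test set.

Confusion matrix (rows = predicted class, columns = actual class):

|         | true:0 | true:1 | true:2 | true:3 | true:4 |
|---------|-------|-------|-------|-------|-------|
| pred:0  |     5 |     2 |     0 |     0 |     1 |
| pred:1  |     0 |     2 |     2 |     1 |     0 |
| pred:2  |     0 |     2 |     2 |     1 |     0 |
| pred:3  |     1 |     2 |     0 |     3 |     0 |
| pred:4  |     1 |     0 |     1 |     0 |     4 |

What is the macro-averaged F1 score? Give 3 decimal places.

Per-class F1 score (2·TP/(2·TP+FP+FN)):
  0: TP=5, FP=2+0+0+1=3, FN=0+0+1+1=2 → 10/15 = 0.6667
  1: TP=2, FP=0+2+1+0=3, FN=2+2+2+0=6 → 4/13 = 0.3077
  2: TP=2, FP=0+2+1+0=3, FN=0+2+0+1=3 → 4/10 = 0.4000
  3: TP=3, FP=1+2+0+0=3, FN=0+1+1+0=2 → 6/11 = 0.5455
  4: TP=4, FP=1+0+1+0=2, FN=1+0+0+0=1 → 8/11 = 0.7273
Macro-F1 score = mean = (0.6667 + 0.3077 + 0.4000 + 0.5455 + 0.7273) / 5 = 0.529

0.529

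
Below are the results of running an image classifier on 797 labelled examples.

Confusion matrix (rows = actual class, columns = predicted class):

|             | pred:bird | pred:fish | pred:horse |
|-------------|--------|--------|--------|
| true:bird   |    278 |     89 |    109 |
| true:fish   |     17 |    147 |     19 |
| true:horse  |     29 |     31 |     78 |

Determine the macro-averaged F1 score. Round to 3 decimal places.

0.601

Per-class F1 score (2·TP/(2·TP+FP+FN)):
  bird: TP=278, FP=17+29=46, FN=89+109=198 → 556/800 = 0.6950
  fish: TP=147, FP=89+31=120, FN=17+19=36 → 294/450 = 0.6533
  horse: TP=78, FP=109+19=128, FN=29+31=60 → 156/344 = 0.4535
Macro-F1 score = mean = (0.6950 + 0.6533 + 0.4535) / 3 = 0.601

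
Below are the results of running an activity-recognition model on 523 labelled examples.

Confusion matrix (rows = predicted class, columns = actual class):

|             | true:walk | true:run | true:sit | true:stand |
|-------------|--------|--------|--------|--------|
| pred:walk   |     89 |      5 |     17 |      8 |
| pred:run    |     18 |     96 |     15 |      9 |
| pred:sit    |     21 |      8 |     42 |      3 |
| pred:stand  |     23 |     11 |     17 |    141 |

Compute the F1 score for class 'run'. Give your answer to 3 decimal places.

Treat 'run' as positive and all other classes as negative.
F1 score = 2·TP/(2·TP+FP+FN).
run: TP=96, FP=18+15+9=42, FN=5+8+11=24 → 192/258 = 0.7442

0.744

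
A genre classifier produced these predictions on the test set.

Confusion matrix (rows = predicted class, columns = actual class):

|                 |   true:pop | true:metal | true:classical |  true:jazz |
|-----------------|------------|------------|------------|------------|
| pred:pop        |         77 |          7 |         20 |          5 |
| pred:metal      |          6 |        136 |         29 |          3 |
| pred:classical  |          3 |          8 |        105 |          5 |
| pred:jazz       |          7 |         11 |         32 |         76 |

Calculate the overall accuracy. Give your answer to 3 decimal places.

0.743

Accuracy = trace / total = (77+136+105+76=394) / 530 = 394/530 = 0.743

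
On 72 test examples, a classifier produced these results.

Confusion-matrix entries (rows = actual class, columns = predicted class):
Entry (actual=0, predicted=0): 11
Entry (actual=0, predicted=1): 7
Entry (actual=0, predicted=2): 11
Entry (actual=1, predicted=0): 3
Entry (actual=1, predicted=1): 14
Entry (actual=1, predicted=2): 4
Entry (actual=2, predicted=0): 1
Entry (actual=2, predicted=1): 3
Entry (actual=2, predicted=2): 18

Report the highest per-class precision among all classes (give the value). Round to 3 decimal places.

0.733

Per-class precision (TP/(TP+FP)):
  0: TP=11, FP=3+1=4 → 11/15 = 0.7333
  1: TP=14, FP=7+3=10 → 14/24 = 0.5833
  2: TP=18, FP=11+4=15 → 18/33 = 0.5455
Highest is class '0' with precision = 0.733.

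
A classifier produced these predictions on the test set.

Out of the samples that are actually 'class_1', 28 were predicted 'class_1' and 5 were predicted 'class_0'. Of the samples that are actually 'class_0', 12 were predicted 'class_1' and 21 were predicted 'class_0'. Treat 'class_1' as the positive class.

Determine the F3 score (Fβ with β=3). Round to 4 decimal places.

Fβ = (1+β²)·TP / ((1+β²)·TP + β²·FN + FP), with β²=9
= 10·28 / (10·28 + 9·5 + 12) = 0.8309

0.8309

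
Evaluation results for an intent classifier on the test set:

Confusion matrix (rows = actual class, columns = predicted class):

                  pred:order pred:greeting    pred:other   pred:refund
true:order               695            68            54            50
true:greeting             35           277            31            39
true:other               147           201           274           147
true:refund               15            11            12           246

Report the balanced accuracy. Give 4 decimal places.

0.6873

Balanced accuracy = mean of per-class recall.
  order: recall = 695/867 = 0.80161
  greeting: recall = 277/382 = 0.72513
  other: recall = 274/769 = 0.35631
  refund: recall = 246/284 = 0.86620
Mean = (0.80161 + 0.72513 + 0.35631 + 0.86620) / 4 = 0.6873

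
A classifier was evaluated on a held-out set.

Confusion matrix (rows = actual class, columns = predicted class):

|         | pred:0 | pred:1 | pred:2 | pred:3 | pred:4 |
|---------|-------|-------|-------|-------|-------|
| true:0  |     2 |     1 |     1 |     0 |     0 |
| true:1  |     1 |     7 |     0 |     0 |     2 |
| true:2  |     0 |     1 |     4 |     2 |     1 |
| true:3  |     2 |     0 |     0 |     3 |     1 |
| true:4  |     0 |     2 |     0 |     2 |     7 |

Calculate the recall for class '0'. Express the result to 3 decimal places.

0.500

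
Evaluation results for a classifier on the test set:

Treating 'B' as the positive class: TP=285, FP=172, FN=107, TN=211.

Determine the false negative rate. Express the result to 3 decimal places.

0.273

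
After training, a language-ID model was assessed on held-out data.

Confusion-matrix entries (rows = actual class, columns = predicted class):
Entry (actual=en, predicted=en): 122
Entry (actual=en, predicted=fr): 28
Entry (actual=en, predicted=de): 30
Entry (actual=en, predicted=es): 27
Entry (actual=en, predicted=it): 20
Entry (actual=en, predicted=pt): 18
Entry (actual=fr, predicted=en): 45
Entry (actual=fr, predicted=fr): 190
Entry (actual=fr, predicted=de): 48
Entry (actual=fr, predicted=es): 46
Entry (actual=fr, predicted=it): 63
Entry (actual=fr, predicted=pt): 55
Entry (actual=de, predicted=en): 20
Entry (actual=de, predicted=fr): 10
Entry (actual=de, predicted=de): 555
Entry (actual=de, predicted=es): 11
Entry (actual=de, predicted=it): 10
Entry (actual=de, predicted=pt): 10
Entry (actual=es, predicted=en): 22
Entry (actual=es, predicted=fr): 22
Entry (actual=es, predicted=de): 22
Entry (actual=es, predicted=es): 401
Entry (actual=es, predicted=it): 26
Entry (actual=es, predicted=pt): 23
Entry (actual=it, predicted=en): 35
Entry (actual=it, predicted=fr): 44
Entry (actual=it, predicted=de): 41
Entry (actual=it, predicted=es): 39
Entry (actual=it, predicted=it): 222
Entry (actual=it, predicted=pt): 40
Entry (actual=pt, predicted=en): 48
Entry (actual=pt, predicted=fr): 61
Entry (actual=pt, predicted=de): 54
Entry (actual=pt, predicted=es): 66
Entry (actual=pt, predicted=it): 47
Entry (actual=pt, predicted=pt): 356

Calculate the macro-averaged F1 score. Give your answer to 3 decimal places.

0.607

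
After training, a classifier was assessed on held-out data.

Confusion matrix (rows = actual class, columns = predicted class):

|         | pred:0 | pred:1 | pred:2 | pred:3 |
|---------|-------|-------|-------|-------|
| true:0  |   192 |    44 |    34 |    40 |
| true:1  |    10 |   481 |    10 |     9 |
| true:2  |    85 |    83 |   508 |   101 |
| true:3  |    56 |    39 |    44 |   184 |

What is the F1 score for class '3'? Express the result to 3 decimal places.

Take TP from the diagonal, FP from the rest of the '3' prediction marginal, FN from the rest of the '3' actual marginal.
F1 score = 2·TP/(2·TP+FP+FN).
3: TP=184, FP=40+9+101=150, FN=56+39+44=139 → 368/657 = 0.5601

0.560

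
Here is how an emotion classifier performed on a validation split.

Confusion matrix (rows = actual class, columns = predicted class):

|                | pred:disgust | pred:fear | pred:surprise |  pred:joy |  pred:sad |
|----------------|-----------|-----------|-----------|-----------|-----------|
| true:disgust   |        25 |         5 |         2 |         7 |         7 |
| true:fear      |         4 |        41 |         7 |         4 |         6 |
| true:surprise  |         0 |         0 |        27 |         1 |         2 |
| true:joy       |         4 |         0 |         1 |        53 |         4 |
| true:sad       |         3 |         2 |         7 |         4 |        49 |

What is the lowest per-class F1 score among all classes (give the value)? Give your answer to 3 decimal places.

Per-class F1 score (2·TP/(2·TP+FP+FN)):
  disgust: TP=25, FP=4+0+4+3=11, FN=5+2+7+7=21 → 50/82 = 0.6098
  fear: TP=41, FP=5+0+0+2=7, FN=4+7+4+6=21 → 82/110 = 0.7455
  surprise: TP=27, FP=2+7+1+7=17, FN=0+0+1+2=3 → 54/74 = 0.7297
  joy: TP=53, FP=7+4+1+4=16, FN=4+0+1+4=9 → 106/131 = 0.8092
  sad: TP=49, FP=7+6+2+4=19, FN=3+2+7+4=16 → 98/133 = 0.7368
Lowest is class 'disgust' with F1 score = 0.610.

0.610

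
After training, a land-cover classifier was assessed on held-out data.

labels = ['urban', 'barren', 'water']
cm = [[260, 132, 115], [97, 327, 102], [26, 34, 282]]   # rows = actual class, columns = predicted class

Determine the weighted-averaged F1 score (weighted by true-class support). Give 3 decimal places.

Per-class F1 score (2·TP/(2·TP+FP+FN)):
  urban: TP=260, FP=97+26=123, FN=132+115=247 → 520/890 = 0.5843
  barren: TP=327, FP=132+34=166, FN=97+102=199 → 654/1019 = 0.6418
  water: TP=282, FP=115+102=217, FN=26+34=60 → 564/841 = 0.6706
Weighted-F1 score = Σ (supportᵢ/N)·F1 scoreᵢ with N=1375: (507/1375)·0.5843 + (526/1375)·0.6418 + (342/1375)·0.6706 = 0.628

0.628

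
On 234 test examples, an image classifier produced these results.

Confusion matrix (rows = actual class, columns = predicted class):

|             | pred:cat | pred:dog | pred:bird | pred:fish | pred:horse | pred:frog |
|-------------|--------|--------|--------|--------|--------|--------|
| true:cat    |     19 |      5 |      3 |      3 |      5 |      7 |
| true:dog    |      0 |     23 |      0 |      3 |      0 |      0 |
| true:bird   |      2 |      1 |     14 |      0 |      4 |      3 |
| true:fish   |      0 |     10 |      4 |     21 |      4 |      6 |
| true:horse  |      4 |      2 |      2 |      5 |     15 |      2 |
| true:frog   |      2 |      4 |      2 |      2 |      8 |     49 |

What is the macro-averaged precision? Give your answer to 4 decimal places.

Per-class precision (TP/(TP+FP)):
  cat: TP=19, FP=0+2+0+4+2=8 → 19/27 = 0.70370
  dog: TP=23, FP=5+1+10+2+4=22 → 23/45 = 0.51111
  bird: TP=14, FP=3+0+4+2+2=11 → 14/25 = 0.56000
  fish: TP=21, FP=3+3+0+5+2=13 → 21/34 = 0.61765
  horse: TP=15, FP=5+0+4+4+8=21 → 15/36 = 0.41667
  frog: TP=49, FP=7+0+3+6+2=18 → 49/67 = 0.73134
Macro-precision = mean = (0.70370 + 0.51111 + 0.56000 + 0.61765 + 0.41667 + 0.73134) / 6 = 0.5901

0.5901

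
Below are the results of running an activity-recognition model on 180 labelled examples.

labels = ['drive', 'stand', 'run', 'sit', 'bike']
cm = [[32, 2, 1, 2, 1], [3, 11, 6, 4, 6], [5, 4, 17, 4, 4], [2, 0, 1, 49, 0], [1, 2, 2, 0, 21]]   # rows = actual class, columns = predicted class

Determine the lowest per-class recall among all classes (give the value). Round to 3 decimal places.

0.367

Per-class recall (TP/(TP+FN)):
  drive: TP=32, FN=2+1+2+1=6 → 32/38 = 0.8421
  stand: TP=11, FN=3+6+4+6=19 → 11/30 = 0.3667
  run: TP=17, FN=5+4+4+4=17 → 17/34 = 0.5000
  sit: TP=49, FN=2+0+1+0=3 → 49/52 = 0.9423
  bike: TP=21, FN=1+2+2+0=5 → 21/26 = 0.8077
Lowest is class 'stand' with recall = 0.367.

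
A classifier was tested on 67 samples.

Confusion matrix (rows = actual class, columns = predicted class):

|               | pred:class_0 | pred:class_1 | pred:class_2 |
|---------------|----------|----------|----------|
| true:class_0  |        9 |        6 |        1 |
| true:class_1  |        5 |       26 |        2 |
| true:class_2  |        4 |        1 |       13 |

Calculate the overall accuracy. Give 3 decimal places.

0.716

Accuracy = trace / total = (9+26+13=48) / 67 = 48/67 = 0.716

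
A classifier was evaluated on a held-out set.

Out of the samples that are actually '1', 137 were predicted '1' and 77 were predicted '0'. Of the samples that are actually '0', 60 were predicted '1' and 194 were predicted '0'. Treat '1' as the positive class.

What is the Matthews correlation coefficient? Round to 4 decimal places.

0.4076

MCC = (TP·TN − FP·FN) / √((TP+FP)(TP+FN)(TN+FP)(TN+FN))
Numerator = 137·194 − 60·77 = 21958
Denominator = √(197·214·254·271) = √2901903772 = 53869.3213
MCC = 21958 / 53869.3213 = 0.4076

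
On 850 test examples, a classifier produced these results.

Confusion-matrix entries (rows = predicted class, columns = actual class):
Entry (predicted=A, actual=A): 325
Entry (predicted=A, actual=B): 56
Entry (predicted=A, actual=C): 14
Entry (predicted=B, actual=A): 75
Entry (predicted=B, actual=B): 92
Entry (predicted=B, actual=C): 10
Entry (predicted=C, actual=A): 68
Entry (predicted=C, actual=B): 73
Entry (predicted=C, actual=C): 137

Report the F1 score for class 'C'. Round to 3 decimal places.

F1 score = 2·TP/(2·TP+FP+FN).
C: TP=137, FP=68+73=141, FN=14+10=24 → 274/439 = 0.6241

0.624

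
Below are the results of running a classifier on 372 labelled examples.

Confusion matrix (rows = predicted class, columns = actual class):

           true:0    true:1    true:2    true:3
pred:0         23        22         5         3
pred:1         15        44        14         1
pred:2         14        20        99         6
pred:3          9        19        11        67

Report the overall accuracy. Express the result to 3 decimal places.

0.626

Accuracy = trace / total = (23+44+99+67=233) / 372 = 233/372 = 0.626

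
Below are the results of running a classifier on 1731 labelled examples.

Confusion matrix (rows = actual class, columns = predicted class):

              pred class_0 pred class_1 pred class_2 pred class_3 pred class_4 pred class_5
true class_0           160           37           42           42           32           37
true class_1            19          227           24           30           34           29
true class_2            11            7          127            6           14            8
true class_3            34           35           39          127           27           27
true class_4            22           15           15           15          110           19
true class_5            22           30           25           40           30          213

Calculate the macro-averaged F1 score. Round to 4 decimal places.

Per-class F1 score (2·TP/(2·TP+FP+FN)):
  class_0: TP=160, FP=19+11+34+22+22=108, FN=37+42+42+32+37=190 → 320/618 = 0.51780
  class_1: TP=227, FP=37+7+35+15+30=124, FN=19+24+30+34+29=136 → 454/714 = 0.63585
  class_2: TP=127, FP=42+24+39+15+25=145, FN=11+7+6+14+8=46 → 254/445 = 0.57079
  class_3: TP=127, FP=42+30+6+15+40=133, FN=34+35+39+27+27=162 → 254/549 = 0.46266
  class_4: TP=110, FP=32+34+14+27+30=137, FN=22+15+15+15+19=86 → 220/443 = 0.49661
  class_5: TP=213, FP=37+29+8+27+19=120, FN=22+30+25+40+30=147 → 426/693 = 0.61472
Macro-F1 score = mean = (0.51780 + 0.63585 + 0.57079 + 0.46266 + 0.49661 + 0.61472) / 6 = 0.5497

0.5497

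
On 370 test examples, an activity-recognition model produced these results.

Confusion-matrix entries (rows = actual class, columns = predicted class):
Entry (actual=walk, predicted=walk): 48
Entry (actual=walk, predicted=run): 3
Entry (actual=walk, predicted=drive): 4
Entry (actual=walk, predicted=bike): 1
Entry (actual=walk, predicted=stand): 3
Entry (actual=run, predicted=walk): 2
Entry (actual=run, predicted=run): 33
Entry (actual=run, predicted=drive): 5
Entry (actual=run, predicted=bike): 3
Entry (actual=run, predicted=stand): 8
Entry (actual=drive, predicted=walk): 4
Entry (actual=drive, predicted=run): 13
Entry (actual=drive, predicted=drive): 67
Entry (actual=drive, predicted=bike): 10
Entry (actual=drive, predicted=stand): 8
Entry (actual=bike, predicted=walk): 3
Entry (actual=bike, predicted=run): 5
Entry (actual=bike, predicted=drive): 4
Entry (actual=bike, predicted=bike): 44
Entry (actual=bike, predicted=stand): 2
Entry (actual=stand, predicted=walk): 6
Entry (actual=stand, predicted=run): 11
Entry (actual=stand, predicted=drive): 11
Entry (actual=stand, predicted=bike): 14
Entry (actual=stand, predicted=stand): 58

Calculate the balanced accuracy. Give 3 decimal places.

0.691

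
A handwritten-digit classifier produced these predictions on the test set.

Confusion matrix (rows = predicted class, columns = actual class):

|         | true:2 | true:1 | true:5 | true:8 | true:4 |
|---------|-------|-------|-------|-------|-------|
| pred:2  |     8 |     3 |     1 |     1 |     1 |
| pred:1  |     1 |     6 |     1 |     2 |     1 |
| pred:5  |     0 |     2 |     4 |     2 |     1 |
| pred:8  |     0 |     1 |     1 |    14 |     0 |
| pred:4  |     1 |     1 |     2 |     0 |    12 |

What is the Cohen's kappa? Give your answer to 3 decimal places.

Observed agreement pₒ = trace/N = 44/66 = 0.6667
Expected agreement pₑ = Σ (rowᵢ·colᵢ)/N² = (10·14 + 13·11 + 9·9 + 19·16 + 15·16)/66² = 0.2084
κ = (pₒ − pₑ)/(1 − pₑ) = (0.6667 − 0.2084)/(1 − 0.2084) = 0.579

0.579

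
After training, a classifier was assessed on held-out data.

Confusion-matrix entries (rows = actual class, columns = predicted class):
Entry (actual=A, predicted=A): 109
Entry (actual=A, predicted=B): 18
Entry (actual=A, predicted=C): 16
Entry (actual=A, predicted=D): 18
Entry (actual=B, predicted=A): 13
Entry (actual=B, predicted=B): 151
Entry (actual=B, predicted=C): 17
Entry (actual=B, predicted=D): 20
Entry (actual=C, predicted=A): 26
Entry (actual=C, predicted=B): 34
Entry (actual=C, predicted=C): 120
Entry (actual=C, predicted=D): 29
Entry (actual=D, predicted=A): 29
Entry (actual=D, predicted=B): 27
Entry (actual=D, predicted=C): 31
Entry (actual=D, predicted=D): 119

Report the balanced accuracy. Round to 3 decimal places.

Balanced accuracy = mean of per-class recall.
  A: recall = 109/161 = 0.6770
  B: recall = 151/201 = 0.7512
  C: recall = 120/209 = 0.5742
  D: recall = 119/206 = 0.5777
Mean = (0.6770 + 0.7512 + 0.5742 + 0.5777) / 4 = 0.645

0.645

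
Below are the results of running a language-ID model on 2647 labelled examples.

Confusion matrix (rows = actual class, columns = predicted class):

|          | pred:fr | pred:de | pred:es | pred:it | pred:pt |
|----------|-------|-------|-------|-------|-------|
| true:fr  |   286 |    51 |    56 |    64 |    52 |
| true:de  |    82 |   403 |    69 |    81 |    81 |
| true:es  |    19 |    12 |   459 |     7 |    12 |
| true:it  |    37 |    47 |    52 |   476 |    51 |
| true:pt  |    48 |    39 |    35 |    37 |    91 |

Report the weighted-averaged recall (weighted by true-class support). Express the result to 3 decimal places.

Per-class recall (TP/(TP+FN)):
  fr: TP=286, FN=51+56+64+52=223 → 286/509 = 0.5619
  de: TP=403, FN=82+69+81+81=313 → 403/716 = 0.5628
  es: TP=459, FN=19+12+7+12=50 → 459/509 = 0.9018
  it: TP=476, FN=37+47+52+51=187 → 476/663 = 0.7179
  pt: TP=91, FN=48+39+35+37=159 → 91/250 = 0.3640
Weighted-recall = Σ (supportᵢ/N)·recallᵢ with N=2647: (509/2647)·0.5619 + (716/2647)·0.5628 + (509/2647)·0.9018 + (663/2647)·0.7179 + (250/2647)·0.3640 = 0.648

0.648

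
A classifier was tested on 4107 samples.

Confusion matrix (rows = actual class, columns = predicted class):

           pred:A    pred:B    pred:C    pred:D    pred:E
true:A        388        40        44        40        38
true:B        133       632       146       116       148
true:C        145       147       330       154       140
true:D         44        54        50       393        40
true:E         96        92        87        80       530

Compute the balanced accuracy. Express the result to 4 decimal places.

0.5758

Balanced accuracy = mean of per-class recall.
  A: recall = 388/550 = 0.70545
  B: recall = 632/1175 = 0.53787
  C: recall = 330/916 = 0.36026
  D: recall = 393/581 = 0.67642
  E: recall = 530/885 = 0.59887
Mean = (0.70545 + 0.53787 + 0.36026 + 0.67642 + 0.59887) / 5 = 0.5758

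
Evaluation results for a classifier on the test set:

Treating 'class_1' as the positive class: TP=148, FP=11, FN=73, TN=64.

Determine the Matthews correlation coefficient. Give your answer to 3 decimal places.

MCC = (TP·TN − FP·FN) / √((TP+FP)(TP+FN)(TN+FP)(TN+FN))
Numerator = 148·64 − 11·73 = 8669
Denominator = √(159·221·75·137) = √361053225 = 19001.4006
MCC = 8669 / 19001.4006 = 0.456

0.456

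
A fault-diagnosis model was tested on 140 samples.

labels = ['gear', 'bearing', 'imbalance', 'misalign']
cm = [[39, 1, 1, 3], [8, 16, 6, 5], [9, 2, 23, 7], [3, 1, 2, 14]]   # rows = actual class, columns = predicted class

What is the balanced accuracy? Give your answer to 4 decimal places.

Balanced accuracy = mean of per-class recall.
  gear: recall = 39/44 = 0.88636
  bearing: recall = 16/35 = 0.45714
  imbalance: recall = 23/41 = 0.56098
  misalign: recall = 14/20 = 0.70000
Mean = (0.88636 + 0.45714 + 0.56098 + 0.70000) / 4 = 0.6511

0.6511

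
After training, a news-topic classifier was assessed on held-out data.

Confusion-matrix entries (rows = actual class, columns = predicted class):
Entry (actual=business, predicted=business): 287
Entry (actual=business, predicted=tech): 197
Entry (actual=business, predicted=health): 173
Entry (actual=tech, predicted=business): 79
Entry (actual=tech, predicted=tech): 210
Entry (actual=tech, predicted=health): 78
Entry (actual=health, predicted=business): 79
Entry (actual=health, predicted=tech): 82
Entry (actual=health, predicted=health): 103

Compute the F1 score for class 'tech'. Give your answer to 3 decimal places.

0.491

Take TP from the diagonal, FP from the rest of the 'tech' prediction marginal, FN from the rest of the 'tech' actual marginal.
F1 score = 2·TP/(2·TP+FP+FN).
tech: TP=210, FP=197+82=279, FN=79+78=157 → 420/856 = 0.4907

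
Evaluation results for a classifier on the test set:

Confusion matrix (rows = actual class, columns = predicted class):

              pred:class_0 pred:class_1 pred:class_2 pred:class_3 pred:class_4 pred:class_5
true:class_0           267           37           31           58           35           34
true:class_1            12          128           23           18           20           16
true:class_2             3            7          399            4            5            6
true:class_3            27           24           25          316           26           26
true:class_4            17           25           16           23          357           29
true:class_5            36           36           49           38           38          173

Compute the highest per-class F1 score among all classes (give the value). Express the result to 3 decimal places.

0.825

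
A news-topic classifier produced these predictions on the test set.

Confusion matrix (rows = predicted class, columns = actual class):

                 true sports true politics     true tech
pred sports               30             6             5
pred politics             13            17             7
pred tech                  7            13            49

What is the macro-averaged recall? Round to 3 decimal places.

0.625

Per-class recall (TP/(TP+FN)):
  sports: TP=30, FN=13+7=20 → 30/50 = 0.6000
  politics: TP=17, FN=6+13=19 → 17/36 = 0.4722
  tech: TP=49, FN=5+7=12 → 49/61 = 0.8033
Macro-recall = mean = (0.6000 + 0.4722 + 0.8033) / 3 = 0.625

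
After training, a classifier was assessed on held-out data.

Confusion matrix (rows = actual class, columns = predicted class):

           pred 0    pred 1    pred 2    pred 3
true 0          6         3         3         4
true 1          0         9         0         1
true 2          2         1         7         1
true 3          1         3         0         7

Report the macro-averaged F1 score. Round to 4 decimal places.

Per-class F1 score (2·TP/(2·TP+FP+FN)):
  0: TP=6, FP=0+2+1=3, FN=3+3+4=10 → 12/25 = 0.48000
  1: TP=9, FP=3+1+3=7, FN=0+0+1=1 → 18/26 = 0.69231
  2: TP=7, FP=3+0+0=3, FN=2+1+1=4 → 14/21 = 0.66667
  3: TP=7, FP=4+1+1=6, FN=1+3+0=4 → 14/24 = 0.58333
Macro-F1 score = mean = (0.48000 + 0.69231 + 0.66667 + 0.58333) / 4 = 0.6056

0.6056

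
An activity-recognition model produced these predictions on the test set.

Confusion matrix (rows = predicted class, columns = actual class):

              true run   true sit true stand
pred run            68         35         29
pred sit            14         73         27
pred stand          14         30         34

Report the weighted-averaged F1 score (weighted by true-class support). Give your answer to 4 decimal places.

0.5359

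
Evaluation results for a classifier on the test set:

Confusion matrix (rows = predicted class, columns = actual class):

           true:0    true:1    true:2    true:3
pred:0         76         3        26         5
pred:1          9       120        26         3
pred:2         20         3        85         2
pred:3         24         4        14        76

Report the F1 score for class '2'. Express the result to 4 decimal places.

F1 score = 2·TP/(2·TP+FP+FN).
2: TP=85, FP=20+3+2=25, FN=26+26+14=66 → 170/261 = 0.65134

0.6513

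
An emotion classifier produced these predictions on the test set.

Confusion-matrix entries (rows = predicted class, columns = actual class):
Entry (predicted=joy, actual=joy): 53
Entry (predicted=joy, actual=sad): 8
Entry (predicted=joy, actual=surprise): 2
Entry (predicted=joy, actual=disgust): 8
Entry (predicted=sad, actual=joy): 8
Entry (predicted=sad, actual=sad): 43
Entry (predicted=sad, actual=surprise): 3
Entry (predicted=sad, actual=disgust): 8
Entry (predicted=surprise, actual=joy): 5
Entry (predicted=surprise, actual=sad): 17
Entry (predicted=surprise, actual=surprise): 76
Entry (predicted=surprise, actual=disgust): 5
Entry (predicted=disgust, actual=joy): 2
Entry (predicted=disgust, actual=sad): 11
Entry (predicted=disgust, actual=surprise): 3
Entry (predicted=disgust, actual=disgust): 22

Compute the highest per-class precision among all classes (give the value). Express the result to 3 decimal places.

Per-class precision (TP/(TP+FP)):
  joy: TP=53, FP=8+2+8=18 → 53/71 = 0.7465
  sad: TP=43, FP=8+3+8=19 → 43/62 = 0.6935
  surprise: TP=76, FP=5+17+5=27 → 76/103 = 0.7379
  disgust: TP=22, FP=2+11+3=16 → 22/38 = 0.5789
Highest is class 'joy' with precision = 0.746.

0.746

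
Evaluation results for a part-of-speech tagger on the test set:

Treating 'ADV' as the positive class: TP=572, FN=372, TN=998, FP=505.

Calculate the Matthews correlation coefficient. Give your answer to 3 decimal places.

MCC = (TP·TN − FP·FN) / √((TP+FP)(TP+FN)(TN+FP)(TN+FN))
Numerator = 572·998 − 505·372 = 382996
Denominator = √(1077·944·1503·1370) = √2093472427680 = 1446883.6953
MCC = 382996 / 1446883.6953 = 0.265

0.265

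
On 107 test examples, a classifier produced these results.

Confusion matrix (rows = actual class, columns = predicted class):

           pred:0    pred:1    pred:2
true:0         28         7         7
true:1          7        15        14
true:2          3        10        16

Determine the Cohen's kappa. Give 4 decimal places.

0.3267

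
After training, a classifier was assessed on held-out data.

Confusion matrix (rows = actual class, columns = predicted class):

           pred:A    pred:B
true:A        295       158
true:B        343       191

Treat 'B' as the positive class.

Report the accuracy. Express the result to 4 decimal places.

0.4924

Accuracy = (TP+TN)/N = (191+295)/987 = 0.4924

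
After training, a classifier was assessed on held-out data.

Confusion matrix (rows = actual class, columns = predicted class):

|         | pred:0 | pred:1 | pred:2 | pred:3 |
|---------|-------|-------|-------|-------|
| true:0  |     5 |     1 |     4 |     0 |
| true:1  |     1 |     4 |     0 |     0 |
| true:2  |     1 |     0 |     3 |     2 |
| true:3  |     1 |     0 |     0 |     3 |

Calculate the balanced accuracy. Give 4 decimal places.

Balanced accuracy = mean of per-class recall.
  0: recall = 5/10 = 0.50000
  1: recall = 4/5 = 0.80000
  2: recall = 3/6 = 0.50000
  3: recall = 3/4 = 0.75000
Mean = (0.50000 + 0.80000 + 0.50000 + 0.75000) / 4 = 0.6375

0.6375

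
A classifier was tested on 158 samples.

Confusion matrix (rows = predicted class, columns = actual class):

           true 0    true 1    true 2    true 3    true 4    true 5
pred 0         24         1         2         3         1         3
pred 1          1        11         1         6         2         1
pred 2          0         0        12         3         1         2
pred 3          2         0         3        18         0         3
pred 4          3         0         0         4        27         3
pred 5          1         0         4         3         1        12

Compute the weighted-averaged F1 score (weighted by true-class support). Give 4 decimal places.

Per-class F1 score (2·TP/(2·TP+FP+FN)):
  0: TP=24, FP=1+2+3+1+3=10, FN=1+0+2+3+1=7 → 48/65 = 0.73846
  1: TP=11, FP=1+1+6+2+1=11, FN=1+0+0+0+0=1 → 22/34 = 0.64706
  2: TP=12, FP=0+0+3+1+2=6, FN=2+1+3+0+4=10 → 24/40 = 0.60000
  3: TP=18, FP=2+0+3+0+3=8, FN=3+6+3+4+3=19 → 36/63 = 0.57143
  4: TP=27, FP=3+0+0+4+3=10, FN=1+2+1+0+1=5 → 54/69 = 0.78261
  5: TP=12, FP=1+0+4+3+1=9, FN=3+1+2+3+3=12 → 24/45 = 0.53333
Weighted-F1 score = Σ (supportᵢ/N)·F1 scoreᵢ with N=158: (31/158)·0.73846 + (12/158)·0.64706 + (22/158)·0.60000 + (37/158)·0.57143 + (32/158)·0.78261 + (24/158)·0.53333 = 0.6509

0.6509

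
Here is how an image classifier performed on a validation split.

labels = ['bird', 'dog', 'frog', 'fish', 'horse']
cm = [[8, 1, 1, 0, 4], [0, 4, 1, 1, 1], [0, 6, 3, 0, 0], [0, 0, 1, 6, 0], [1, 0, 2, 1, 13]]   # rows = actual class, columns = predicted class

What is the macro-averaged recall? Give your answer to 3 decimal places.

0.620

Per-class recall (TP/(TP+FN)):
  bird: TP=8, FN=1+1+0+4=6 → 8/14 = 0.5714
  dog: TP=4, FN=0+1+1+1=3 → 4/7 = 0.5714
  frog: TP=3, FN=0+6+0+0=6 → 3/9 = 0.3333
  fish: TP=6, FN=0+0+1+0=1 → 6/7 = 0.8571
  horse: TP=13, FN=1+0+2+1=4 → 13/17 = 0.7647
Macro-recall = mean = (0.5714 + 0.5714 + 0.3333 + 0.8571 + 0.7647) / 5 = 0.620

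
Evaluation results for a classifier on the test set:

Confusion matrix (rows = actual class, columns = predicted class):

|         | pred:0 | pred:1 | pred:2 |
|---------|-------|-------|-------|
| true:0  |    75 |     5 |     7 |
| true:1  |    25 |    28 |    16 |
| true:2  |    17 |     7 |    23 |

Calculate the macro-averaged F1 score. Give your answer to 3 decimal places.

0.581

Per-class F1 score (2·TP/(2·TP+FP+FN)):
  0: TP=75, FP=25+17=42, FN=5+7=12 → 150/204 = 0.7353
  1: TP=28, FP=5+7=12, FN=25+16=41 → 56/109 = 0.5138
  2: TP=23, FP=7+16=23, FN=17+7=24 → 46/93 = 0.4946
Macro-F1 score = mean = (0.7353 + 0.5138 + 0.4946) / 3 = 0.581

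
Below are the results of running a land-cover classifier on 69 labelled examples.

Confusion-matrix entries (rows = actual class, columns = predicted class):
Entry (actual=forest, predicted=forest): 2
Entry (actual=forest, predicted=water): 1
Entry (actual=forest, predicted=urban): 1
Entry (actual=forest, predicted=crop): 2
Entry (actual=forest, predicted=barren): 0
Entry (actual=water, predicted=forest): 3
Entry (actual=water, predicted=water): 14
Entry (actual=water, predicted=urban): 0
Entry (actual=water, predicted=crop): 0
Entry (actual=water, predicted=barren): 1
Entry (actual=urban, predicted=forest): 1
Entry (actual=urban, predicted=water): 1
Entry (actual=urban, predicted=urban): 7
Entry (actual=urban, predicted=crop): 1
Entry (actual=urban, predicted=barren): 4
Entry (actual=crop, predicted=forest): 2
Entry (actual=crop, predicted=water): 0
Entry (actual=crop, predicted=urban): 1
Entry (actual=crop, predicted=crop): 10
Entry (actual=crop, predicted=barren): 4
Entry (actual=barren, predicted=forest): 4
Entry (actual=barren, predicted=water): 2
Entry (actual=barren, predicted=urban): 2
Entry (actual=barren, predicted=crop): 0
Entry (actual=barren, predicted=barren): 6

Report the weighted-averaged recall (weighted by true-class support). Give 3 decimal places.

Per-class recall (TP/(TP+FN)):
  forest: TP=2, FN=1+1+2+0=4 → 2/6 = 0.3333
  water: TP=14, FN=3+0+0+1=4 → 14/18 = 0.7778
  urban: TP=7, FN=1+1+1+4=7 → 7/14 = 0.5000
  crop: TP=10, FN=2+0+1+4=7 → 10/17 = 0.5882
  barren: TP=6, FN=4+2+2+0=8 → 6/14 = 0.4286
Weighted-recall = Σ (supportᵢ/N)·recallᵢ with N=69: (6/69)·0.3333 + (18/69)·0.7778 + (14/69)·0.5000 + (17/69)·0.5882 + (14/69)·0.4286 = 0.565

0.565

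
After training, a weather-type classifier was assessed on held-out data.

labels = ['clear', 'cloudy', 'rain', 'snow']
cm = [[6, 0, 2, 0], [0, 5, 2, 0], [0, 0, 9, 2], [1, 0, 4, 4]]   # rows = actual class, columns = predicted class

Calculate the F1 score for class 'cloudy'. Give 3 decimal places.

One-vs-rest for 'cloudy': TP = diagonal; FP = other classes predicted 'cloudy'; FN = 'cloudy' predicted as other.
F1 score = 2·TP/(2·TP+FP+FN).
cloudy: TP=5, FP=0+0+0=0, FN=0+2+0=2 → 10/12 = 0.8333

0.833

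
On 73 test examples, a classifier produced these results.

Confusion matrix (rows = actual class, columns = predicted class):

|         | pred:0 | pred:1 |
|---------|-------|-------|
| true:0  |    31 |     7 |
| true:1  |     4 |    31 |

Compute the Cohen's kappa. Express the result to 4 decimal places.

0.6991

Observed agreement pₒ = trace/N = 62/73 = 0.84932
Expected agreement pₑ = Σ (rowᵢ·colᵢ)/N² = (38·35 + 35·38)/73² = 0.49916
κ = (pₒ − pₑ)/(1 − pₑ) = (0.84932 − 0.49916)/(1 − 0.49916) = 0.6991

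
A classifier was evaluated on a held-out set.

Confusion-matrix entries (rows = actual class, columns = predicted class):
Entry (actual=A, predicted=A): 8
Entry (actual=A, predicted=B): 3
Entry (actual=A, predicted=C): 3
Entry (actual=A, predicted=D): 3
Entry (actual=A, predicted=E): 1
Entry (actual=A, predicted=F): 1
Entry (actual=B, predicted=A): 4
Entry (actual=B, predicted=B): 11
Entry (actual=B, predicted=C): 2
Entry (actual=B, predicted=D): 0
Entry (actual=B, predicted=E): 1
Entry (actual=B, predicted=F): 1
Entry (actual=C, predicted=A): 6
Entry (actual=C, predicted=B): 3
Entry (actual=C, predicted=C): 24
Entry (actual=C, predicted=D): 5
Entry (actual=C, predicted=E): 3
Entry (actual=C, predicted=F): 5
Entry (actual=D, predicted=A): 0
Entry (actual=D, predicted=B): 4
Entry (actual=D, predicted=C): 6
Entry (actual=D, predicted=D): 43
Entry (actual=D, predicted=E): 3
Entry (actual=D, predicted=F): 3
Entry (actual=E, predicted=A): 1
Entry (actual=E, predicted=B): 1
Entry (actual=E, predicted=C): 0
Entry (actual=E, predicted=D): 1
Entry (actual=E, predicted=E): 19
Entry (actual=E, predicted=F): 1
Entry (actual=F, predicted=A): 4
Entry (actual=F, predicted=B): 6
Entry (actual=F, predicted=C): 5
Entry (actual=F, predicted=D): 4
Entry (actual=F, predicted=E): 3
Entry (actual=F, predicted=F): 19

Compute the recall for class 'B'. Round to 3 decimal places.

One-vs-rest for 'B': TP = diagonal; FP = other classes predicted 'B'; FN = 'B' predicted as other.
recall = TP/(TP+FN).
B: TP=11, FN=4+2+0+1+1=8 → 11/19 = 0.5789

0.579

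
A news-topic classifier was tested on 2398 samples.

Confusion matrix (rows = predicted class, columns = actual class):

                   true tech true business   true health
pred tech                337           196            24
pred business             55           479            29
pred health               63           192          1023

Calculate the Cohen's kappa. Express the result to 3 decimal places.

0.631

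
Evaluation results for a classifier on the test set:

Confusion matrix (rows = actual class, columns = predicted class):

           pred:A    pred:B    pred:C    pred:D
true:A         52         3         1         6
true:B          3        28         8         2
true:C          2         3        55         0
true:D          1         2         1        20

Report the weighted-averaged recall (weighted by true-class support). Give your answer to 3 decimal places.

Per-class recall (TP/(TP+FN)):
  A: TP=52, FN=3+1+6=10 → 52/62 = 0.8387
  B: TP=28, FN=3+8+2=13 → 28/41 = 0.6829
  C: TP=55, FN=2+3+0=5 → 55/60 = 0.9167
  D: TP=20, FN=1+2+1=4 → 20/24 = 0.8333
Weighted-recall = Σ (supportᵢ/N)·recallᵢ with N=187: (62/187)·0.8387 + (41/187)·0.6829 + (60/187)·0.9167 + (24/187)·0.8333 = 0.829

0.829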